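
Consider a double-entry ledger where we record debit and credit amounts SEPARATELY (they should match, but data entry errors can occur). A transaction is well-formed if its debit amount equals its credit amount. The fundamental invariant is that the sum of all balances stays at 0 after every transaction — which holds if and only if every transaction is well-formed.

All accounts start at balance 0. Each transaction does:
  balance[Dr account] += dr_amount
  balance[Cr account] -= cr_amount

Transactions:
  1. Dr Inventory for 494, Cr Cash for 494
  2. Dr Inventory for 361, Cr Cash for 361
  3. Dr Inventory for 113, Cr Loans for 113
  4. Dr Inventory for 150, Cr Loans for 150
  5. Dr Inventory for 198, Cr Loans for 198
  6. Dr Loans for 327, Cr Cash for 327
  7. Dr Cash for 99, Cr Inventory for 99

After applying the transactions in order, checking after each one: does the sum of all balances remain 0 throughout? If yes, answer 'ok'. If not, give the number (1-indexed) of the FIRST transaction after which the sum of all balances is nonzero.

After txn 1: dr=494 cr=494 sum_balances=0
After txn 2: dr=361 cr=361 sum_balances=0
After txn 3: dr=113 cr=113 sum_balances=0
After txn 4: dr=150 cr=150 sum_balances=0
After txn 5: dr=198 cr=198 sum_balances=0
After txn 6: dr=327 cr=327 sum_balances=0
After txn 7: dr=99 cr=99 sum_balances=0

Answer: ok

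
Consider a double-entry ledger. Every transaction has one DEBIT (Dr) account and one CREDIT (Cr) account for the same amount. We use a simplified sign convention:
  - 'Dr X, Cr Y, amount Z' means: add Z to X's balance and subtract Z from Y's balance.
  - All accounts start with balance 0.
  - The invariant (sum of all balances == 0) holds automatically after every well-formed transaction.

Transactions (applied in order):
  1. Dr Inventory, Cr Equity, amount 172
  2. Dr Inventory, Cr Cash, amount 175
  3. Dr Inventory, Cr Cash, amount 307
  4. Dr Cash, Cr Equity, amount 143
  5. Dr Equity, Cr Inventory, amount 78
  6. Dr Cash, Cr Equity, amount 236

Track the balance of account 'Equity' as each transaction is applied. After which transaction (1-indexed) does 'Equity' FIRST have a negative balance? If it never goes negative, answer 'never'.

Answer: 1

Derivation:
After txn 1: Equity=-172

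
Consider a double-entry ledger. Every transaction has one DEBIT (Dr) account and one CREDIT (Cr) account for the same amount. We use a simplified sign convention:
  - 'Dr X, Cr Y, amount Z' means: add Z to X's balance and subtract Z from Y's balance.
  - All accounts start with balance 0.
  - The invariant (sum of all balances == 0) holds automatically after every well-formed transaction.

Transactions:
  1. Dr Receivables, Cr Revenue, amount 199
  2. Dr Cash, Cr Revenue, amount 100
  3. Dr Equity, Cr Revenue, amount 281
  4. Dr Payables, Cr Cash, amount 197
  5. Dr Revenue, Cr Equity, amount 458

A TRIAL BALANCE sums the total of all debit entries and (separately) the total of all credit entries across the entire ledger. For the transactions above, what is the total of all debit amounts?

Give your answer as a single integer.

Answer: 1235

Derivation:
Txn 1: debit+=199
Txn 2: debit+=100
Txn 3: debit+=281
Txn 4: debit+=197
Txn 5: debit+=458
Total debits = 1235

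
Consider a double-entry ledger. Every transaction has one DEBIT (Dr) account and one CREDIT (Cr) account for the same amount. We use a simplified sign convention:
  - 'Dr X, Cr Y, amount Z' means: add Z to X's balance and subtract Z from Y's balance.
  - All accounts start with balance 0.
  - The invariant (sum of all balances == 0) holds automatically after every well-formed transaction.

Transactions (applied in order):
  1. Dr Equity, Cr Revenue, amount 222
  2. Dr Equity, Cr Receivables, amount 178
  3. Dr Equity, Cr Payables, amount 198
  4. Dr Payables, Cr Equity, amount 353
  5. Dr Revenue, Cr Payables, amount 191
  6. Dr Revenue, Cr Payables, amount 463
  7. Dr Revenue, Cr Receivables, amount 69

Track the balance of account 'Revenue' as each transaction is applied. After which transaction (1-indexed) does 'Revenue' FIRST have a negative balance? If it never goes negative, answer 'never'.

After txn 1: Revenue=-222

Answer: 1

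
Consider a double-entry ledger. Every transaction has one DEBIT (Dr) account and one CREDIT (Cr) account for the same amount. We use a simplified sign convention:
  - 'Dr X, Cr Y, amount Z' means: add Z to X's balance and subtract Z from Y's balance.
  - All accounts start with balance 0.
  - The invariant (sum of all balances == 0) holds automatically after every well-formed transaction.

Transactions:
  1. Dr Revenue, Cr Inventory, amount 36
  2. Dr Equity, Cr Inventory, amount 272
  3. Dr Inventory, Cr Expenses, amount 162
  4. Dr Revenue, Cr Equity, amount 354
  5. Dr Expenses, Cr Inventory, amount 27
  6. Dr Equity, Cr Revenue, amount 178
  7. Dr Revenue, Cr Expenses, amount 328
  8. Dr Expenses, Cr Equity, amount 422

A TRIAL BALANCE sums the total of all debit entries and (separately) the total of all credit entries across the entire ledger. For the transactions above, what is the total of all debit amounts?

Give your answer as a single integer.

Txn 1: debit+=36
Txn 2: debit+=272
Txn 3: debit+=162
Txn 4: debit+=354
Txn 5: debit+=27
Txn 6: debit+=178
Txn 7: debit+=328
Txn 8: debit+=422
Total debits = 1779

Answer: 1779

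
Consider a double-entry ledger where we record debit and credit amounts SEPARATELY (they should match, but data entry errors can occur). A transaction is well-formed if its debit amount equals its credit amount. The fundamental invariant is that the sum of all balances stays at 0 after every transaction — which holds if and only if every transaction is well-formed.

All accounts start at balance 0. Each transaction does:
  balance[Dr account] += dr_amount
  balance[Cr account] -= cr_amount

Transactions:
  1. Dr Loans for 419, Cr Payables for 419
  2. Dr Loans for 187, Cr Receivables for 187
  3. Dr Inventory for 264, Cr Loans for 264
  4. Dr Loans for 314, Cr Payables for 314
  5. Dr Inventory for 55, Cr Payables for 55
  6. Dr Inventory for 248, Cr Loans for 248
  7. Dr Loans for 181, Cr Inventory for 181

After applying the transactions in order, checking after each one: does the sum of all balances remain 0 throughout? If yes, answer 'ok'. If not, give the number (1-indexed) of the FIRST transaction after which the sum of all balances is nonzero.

Answer: ok

Derivation:
After txn 1: dr=419 cr=419 sum_balances=0
After txn 2: dr=187 cr=187 sum_balances=0
After txn 3: dr=264 cr=264 sum_balances=0
After txn 4: dr=314 cr=314 sum_balances=0
After txn 5: dr=55 cr=55 sum_balances=0
After txn 6: dr=248 cr=248 sum_balances=0
After txn 7: dr=181 cr=181 sum_balances=0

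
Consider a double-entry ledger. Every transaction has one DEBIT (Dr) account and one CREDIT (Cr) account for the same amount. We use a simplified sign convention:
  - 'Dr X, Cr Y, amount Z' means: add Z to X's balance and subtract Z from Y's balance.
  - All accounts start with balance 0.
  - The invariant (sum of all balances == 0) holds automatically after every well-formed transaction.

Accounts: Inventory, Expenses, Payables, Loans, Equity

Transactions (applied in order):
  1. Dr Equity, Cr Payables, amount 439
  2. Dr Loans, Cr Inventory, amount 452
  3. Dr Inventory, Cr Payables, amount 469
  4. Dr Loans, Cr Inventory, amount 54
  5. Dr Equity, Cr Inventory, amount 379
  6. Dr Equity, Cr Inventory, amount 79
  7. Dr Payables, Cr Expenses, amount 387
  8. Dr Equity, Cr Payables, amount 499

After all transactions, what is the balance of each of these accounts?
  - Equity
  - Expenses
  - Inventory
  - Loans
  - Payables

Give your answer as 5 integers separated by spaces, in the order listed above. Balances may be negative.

Answer: 1396 -387 -495 506 -1020

Derivation:
After txn 1 (Dr Equity, Cr Payables, amount 439): Equity=439 Payables=-439
After txn 2 (Dr Loans, Cr Inventory, amount 452): Equity=439 Inventory=-452 Loans=452 Payables=-439
After txn 3 (Dr Inventory, Cr Payables, amount 469): Equity=439 Inventory=17 Loans=452 Payables=-908
After txn 4 (Dr Loans, Cr Inventory, amount 54): Equity=439 Inventory=-37 Loans=506 Payables=-908
After txn 5 (Dr Equity, Cr Inventory, amount 379): Equity=818 Inventory=-416 Loans=506 Payables=-908
After txn 6 (Dr Equity, Cr Inventory, amount 79): Equity=897 Inventory=-495 Loans=506 Payables=-908
After txn 7 (Dr Payables, Cr Expenses, amount 387): Equity=897 Expenses=-387 Inventory=-495 Loans=506 Payables=-521
After txn 8 (Dr Equity, Cr Payables, amount 499): Equity=1396 Expenses=-387 Inventory=-495 Loans=506 Payables=-1020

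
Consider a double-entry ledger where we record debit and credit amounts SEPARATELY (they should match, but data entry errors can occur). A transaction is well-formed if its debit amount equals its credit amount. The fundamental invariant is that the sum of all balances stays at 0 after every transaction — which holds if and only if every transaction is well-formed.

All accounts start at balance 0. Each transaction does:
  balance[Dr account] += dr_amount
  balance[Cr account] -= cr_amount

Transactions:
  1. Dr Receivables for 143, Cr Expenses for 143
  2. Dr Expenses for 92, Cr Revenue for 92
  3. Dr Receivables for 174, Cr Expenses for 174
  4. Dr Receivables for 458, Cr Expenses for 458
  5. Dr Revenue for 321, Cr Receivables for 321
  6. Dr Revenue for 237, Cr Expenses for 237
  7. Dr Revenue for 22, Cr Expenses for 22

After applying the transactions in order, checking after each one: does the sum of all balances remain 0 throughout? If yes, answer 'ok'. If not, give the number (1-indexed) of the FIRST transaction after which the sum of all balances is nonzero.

After txn 1: dr=143 cr=143 sum_balances=0
After txn 2: dr=92 cr=92 sum_balances=0
After txn 3: dr=174 cr=174 sum_balances=0
After txn 4: dr=458 cr=458 sum_balances=0
After txn 5: dr=321 cr=321 sum_balances=0
After txn 6: dr=237 cr=237 sum_balances=0
After txn 7: dr=22 cr=22 sum_balances=0

Answer: ok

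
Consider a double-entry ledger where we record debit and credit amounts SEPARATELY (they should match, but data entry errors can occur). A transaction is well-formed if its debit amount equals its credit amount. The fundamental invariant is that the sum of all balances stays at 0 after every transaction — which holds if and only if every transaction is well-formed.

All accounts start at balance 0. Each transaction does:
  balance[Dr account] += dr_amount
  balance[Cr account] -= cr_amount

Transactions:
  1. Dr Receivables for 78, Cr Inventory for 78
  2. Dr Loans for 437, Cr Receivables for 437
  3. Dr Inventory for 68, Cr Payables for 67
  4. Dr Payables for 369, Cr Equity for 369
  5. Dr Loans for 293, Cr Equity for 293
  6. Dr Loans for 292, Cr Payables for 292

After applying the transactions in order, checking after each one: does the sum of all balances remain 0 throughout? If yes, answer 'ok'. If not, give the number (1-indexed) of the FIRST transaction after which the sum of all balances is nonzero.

Answer: 3

Derivation:
After txn 1: dr=78 cr=78 sum_balances=0
After txn 2: dr=437 cr=437 sum_balances=0
After txn 3: dr=68 cr=67 sum_balances=1
After txn 4: dr=369 cr=369 sum_balances=1
After txn 5: dr=293 cr=293 sum_balances=1
After txn 6: dr=292 cr=292 sum_balances=1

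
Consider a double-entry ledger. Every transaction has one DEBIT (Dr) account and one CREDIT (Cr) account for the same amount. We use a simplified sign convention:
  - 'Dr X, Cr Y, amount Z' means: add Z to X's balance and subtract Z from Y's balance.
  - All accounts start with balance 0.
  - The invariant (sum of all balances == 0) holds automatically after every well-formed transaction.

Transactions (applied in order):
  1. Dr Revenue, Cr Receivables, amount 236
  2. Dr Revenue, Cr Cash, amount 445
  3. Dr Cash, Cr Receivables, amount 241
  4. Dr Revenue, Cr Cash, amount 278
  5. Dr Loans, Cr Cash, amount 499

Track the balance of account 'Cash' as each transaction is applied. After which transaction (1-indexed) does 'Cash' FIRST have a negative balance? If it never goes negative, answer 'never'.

Answer: 2

Derivation:
After txn 1: Cash=0
After txn 2: Cash=-445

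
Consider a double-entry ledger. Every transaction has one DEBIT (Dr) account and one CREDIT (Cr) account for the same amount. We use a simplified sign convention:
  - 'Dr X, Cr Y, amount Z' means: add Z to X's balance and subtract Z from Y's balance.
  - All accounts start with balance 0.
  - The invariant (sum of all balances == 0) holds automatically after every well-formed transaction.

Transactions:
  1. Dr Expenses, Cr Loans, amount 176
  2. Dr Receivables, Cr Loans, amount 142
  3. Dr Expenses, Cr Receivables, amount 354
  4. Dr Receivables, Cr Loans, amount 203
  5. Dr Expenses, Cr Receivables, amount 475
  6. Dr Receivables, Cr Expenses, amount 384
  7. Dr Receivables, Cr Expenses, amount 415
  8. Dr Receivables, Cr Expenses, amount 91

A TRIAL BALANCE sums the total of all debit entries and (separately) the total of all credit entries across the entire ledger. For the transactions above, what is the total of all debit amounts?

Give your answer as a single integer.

Answer: 2240

Derivation:
Txn 1: debit+=176
Txn 2: debit+=142
Txn 3: debit+=354
Txn 4: debit+=203
Txn 5: debit+=475
Txn 6: debit+=384
Txn 7: debit+=415
Txn 8: debit+=91
Total debits = 2240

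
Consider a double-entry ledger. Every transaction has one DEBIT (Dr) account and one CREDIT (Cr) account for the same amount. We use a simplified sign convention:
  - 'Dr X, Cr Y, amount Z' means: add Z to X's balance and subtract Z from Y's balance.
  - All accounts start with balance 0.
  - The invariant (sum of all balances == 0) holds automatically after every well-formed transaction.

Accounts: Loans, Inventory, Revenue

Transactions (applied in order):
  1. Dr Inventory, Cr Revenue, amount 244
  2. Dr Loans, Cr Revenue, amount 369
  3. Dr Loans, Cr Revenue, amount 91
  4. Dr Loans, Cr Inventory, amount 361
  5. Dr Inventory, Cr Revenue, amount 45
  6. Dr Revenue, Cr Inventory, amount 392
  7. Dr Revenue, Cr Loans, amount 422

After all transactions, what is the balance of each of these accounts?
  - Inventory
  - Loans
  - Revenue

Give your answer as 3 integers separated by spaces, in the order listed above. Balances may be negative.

Answer: -464 399 65

Derivation:
After txn 1 (Dr Inventory, Cr Revenue, amount 244): Inventory=244 Revenue=-244
After txn 2 (Dr Loans, Cr Revenue, amount 369): Inventory=244 Loans=369 Revenue=-613
After txn 3 (Dr Loans, Cr Revenue, amount 91): Inventory=244 Loans=460 Revenue=-704
After txn 4 (Dr Loans, Cr Inventory, amount 361): Inventory=-117 Loans=821 Revenue=-704
After txn 5 (Dr Inventory, Cr Revenue, amount 45): Inventory=-72 Loans=821 Revenue=-749
After txn 6 (Dr Revenue, Cr Inventory, amount 392): Inventory=-464 Loans=821 Revenue=-357
After txn 7 (Dr Revenue, Cr Loans, amount 422): Inventory=-464 Loans=399 Revenue=65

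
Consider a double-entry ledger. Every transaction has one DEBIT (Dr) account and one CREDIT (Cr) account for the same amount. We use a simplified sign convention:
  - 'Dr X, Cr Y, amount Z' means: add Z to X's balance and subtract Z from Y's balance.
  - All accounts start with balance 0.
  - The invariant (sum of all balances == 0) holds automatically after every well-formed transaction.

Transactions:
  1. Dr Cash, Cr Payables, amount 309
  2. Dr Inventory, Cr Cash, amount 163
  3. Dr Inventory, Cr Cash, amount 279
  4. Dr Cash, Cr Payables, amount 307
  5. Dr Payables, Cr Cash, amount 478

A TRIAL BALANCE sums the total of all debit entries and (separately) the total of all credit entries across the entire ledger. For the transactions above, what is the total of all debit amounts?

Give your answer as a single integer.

Answer: 1536

Derivation:
Txn 1: debit+=309
Txn 2: debit+=163
Txn 3: debit+=279
Txn 4: debit+=307
Txn 5: debit+=478
Total debits = 1536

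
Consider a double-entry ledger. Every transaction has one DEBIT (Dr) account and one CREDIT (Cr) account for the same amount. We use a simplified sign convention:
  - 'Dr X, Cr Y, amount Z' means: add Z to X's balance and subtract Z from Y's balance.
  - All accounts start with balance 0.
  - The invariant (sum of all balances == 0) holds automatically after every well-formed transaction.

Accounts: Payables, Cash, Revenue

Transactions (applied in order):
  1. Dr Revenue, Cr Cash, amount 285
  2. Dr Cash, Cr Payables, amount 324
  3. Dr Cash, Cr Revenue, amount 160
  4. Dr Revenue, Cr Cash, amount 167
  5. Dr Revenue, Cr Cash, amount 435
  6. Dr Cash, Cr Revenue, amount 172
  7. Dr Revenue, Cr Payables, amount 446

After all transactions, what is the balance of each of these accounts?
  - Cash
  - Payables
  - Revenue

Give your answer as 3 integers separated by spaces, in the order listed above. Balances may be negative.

After txn 1 (Dr Revenue, Cr Cash, amount 285): Cash=-285 Revenue=285
After txn 2 (Dr Cash, Cr Payables, amount 324): Cash=39 Payables=-324 Revenue=285
After txn 3 (Dr Cash, Cr Revenue, amount 160): Cash=199 Payables=-324 Revenue=125
After txn 4 (Dr Revenue, Cr Cash, amount 167): Cash=32 Payables=-324 Revenue=292
After txn 5 (Dr Revenue, Cr Cash, amount 435): Cash=-403 Payables=-324 Revenue=727
After txn 6 (Dr Cash, Cr Revenue, amount 172): Cash=-231 Payables=-324 Revenue=555
After txn 7 (Dr Revenue, Cr Payables, amount 446): Cash=-231 Payables=-770 Revenue=1001

Answer: -231 -770 1001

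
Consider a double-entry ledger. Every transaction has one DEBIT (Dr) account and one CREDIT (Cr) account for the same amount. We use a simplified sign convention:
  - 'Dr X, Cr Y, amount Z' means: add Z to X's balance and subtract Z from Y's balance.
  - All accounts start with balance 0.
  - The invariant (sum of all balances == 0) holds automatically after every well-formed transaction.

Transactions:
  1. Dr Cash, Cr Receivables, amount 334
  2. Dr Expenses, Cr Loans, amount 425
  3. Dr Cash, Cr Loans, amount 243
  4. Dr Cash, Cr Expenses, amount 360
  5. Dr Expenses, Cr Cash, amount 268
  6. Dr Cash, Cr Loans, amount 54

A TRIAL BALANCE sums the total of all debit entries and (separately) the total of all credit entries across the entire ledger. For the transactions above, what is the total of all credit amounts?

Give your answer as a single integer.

Txn 1: credit+=334
Txn 2: credit+=425
Txn 3: credit+=243
Txn 4: credit+=360
Txn 5: credit+=268
Txn 6: credit+=54
Total credits = 1684

Answer: 1684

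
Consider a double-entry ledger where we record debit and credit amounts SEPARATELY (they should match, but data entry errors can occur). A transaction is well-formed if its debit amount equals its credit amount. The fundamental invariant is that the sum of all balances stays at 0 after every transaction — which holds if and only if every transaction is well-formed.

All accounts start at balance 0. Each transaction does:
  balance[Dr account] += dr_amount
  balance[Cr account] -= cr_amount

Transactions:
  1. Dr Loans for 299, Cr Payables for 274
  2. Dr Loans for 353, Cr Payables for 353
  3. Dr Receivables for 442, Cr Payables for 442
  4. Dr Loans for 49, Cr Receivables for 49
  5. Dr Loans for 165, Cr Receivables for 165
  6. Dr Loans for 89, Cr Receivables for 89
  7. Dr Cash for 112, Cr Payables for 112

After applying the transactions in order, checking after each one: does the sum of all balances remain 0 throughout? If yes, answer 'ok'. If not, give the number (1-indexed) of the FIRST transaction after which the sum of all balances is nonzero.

After txn 1: dr=299 cr=274 sum_balances=25
After txn 2: dr=353 cr=353 sum_balances=25
After txn 3: dr=442 cr=442 sum_balances=25
After txn 4: dr=49 cr=49 sum_balances=25
After txn 5: dr=165 cr=165 sum_balances=25
After txn 6: dr=89 cr=89 sum_balances=25
After txn 7: dr=112 cr=112 sum_balances=25

Answer: 1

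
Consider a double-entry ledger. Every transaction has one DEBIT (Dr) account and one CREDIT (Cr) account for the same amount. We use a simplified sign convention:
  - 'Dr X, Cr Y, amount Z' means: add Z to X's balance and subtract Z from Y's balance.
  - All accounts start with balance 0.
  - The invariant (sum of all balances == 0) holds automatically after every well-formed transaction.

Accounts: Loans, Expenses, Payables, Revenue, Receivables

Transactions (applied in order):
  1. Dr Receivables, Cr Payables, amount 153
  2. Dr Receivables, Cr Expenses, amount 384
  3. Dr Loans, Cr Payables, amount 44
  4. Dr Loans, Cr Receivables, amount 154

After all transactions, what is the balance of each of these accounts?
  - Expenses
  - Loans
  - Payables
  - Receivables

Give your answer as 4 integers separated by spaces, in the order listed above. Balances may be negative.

After txn 1 (Dr Receivables, Cr Payables, amount 153): Payables=-153 Receivables=153
After txn 2 (Dr Receivables, Cr Expenses, amount 384): Expenses=-384 Payables=-153 Receivables=537
After txn 3 (Dr Loans, Cr Payables, amount 44): Expenses=-384 Loans=44 Payables=-197 Receivables=537
After txn 4 (Dr Loans, Cr Receivables, amount 154): Expenses=-384 Loans=198 Payables=-197 Receivables=383

Answer: -384 198 -197 383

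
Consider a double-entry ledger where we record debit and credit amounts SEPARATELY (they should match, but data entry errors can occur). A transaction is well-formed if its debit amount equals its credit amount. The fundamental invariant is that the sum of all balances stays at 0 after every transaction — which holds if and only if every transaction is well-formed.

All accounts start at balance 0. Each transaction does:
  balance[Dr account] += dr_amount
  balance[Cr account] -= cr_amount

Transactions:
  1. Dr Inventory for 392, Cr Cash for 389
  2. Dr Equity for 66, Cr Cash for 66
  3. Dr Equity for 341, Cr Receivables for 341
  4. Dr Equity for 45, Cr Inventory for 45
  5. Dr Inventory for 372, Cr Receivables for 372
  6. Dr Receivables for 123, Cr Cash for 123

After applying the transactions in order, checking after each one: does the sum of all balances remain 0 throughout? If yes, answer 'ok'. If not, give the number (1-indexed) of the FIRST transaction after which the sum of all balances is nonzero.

After txn 1: dr=392 cr=389 sum_balances=3
After txn 2: dr=66 cr=66 sum_balances=3
After txn 3: dr=341 cr=341 sum_balances=3
After txn 4: dr=45 cr=45 sum_balances=3
After txn 5: dr=372 cr=372 sum_balances=3
After txn 6: dr=123 cr=123 sum_balances=3

Answer: 1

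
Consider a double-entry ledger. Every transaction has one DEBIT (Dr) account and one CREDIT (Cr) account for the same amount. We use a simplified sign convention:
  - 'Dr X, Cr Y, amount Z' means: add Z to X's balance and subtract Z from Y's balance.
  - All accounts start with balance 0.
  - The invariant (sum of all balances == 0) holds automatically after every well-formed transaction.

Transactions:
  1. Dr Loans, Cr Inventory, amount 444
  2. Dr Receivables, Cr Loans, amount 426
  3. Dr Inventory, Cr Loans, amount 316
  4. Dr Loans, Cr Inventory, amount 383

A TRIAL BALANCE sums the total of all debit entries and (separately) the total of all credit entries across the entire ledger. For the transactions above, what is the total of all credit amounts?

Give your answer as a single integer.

Txn 1: credit+=444
Txn 2: credit+=426
Txn 3: credit+=316
Txn 4: credit+=383
Total credits = 1569

Answer: 1569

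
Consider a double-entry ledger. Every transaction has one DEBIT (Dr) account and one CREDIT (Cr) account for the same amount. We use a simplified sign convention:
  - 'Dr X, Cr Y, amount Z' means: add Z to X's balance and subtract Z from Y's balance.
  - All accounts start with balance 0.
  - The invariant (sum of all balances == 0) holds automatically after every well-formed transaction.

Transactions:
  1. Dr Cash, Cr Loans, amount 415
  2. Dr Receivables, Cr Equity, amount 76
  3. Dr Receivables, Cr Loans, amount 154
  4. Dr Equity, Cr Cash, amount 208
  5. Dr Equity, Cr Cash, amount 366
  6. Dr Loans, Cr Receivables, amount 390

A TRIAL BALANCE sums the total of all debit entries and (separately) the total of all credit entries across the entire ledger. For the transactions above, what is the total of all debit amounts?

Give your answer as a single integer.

Txn 1: debit+=415
Txn 2: debit+=76
Txn 3: debit+=154
Txn 4: debit+=208
Txn 5: debit+=366
Txn 6: debit+=390
Total debits = 1609

Answer: 1609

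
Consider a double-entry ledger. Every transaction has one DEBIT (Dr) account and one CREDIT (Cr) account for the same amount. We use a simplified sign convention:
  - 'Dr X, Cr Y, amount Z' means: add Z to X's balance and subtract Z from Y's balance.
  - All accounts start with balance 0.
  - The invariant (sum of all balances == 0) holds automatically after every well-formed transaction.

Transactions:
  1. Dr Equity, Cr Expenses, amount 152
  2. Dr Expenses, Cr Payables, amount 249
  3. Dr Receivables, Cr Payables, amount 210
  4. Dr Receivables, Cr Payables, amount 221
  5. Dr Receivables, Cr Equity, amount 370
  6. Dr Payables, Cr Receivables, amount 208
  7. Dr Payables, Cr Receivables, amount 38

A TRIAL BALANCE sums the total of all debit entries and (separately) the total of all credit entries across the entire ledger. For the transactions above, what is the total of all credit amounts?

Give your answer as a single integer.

Txn 1: credit+=152
Txn 2: credit+=249
Txn 3: credit+=210
Txn 4: credit+=221
Txn 5: credit+=370
Txn 6: credit+=208
Txn 7: credit+=38
Total credits = 1448

Answer: 1448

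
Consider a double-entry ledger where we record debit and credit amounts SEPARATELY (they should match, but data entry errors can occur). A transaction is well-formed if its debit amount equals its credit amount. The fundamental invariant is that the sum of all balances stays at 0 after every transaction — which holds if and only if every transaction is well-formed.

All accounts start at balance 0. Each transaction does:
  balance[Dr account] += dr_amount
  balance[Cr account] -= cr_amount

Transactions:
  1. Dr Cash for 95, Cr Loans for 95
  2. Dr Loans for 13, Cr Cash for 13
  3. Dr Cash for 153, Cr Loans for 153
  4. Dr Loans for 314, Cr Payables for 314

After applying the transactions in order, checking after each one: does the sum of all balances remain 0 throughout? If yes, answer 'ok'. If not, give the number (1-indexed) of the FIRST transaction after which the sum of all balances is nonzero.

After txn 1: dr=95 cr=95 sum_balances=0
After txn 2: dr=13 cr=13 sum_balances=0
After txn 3: dr=153 cr=153 sum_balances=0
After txn 4: dr=314 cr=314 sum_balances=0

Answer: ok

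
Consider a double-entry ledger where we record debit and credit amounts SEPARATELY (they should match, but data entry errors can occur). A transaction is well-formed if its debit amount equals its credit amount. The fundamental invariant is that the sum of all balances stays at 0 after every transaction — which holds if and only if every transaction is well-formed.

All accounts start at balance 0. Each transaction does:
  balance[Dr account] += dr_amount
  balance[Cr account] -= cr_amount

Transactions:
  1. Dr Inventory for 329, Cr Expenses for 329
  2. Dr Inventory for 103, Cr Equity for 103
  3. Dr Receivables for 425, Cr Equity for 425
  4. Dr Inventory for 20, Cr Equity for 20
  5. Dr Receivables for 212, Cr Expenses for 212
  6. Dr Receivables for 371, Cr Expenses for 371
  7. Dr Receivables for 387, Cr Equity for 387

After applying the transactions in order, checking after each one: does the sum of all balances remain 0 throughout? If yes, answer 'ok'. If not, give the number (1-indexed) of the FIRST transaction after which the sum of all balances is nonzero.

After txn 1: dr=329 cr=329 sum_balances=0
After txn 2: dr=103 cr=103 sum_balances=0
After txn 3: dr=425 cr=425 sum_balances=0
After txn 4: dr=20 cr=20 sum_balances=0
After txn 5: dr=212 cr=212 sum_balances=0
After txn 6: dr=371 cr=371 sum_balances=0
After txn 7: dr=387 cr=387 sum_balances=0

Answer: ok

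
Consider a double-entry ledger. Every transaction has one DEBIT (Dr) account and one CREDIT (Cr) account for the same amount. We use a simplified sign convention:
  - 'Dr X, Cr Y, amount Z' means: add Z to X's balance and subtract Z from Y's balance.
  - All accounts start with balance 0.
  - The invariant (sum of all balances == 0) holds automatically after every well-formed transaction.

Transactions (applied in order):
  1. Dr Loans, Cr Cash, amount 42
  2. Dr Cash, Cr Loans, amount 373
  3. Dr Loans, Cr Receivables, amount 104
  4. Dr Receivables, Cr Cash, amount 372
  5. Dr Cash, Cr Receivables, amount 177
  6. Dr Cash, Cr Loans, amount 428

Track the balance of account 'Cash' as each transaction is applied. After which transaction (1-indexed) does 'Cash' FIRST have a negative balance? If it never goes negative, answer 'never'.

Answer: 1

Derivation:
After txn 1: Cash=-42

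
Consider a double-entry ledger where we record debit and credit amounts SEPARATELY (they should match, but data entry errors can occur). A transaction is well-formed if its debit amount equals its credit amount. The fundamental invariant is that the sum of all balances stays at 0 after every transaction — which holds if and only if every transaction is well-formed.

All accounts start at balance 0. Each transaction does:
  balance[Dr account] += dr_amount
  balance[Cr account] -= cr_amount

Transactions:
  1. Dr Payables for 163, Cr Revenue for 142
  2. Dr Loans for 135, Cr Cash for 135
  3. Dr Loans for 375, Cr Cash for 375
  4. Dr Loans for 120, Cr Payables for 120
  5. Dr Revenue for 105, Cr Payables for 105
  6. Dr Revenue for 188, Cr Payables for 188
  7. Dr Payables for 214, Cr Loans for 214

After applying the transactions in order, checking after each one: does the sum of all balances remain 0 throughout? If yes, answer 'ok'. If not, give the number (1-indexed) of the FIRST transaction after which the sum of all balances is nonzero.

Answer: 1

Derivation:
After txn 1: dr=163 cr=142 sum_balances=21
After txn 2: dr=135 cr=135 sum_balances=21
After txn 3: dr=375 cr=375 sum_balances=21
After txn 4: dr=120 cr=120 sum_balances=21
After txn 5: dr=105 cr=105 sum_balances=21
After txn 6: dr=188 cr=188 sum_balances=21
After txn 7: dr=214 cr=214 sum_balances=21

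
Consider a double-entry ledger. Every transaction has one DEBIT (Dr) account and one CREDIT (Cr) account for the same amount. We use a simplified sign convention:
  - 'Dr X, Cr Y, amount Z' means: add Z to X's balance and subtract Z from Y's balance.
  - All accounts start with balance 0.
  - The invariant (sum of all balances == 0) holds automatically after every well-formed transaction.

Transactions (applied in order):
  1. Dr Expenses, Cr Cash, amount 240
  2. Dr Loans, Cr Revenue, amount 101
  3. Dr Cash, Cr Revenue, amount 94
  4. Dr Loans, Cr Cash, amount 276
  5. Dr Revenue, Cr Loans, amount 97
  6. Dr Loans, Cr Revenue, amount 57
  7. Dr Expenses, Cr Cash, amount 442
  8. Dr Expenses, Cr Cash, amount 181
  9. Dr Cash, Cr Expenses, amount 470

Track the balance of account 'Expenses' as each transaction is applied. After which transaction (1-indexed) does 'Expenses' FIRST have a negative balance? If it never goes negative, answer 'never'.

Answer: never

Derivation:
After txn 1: Expenses=240
After txn 2: Expenses=240
After txn 3: Expenses=240
After txn 4: Expenses=240
After txn 5: Expenses=240
After txn 6: Expenses=240
After txn 7: Expenses=682
After txn 8: Expenses=863
After txn 9: Expenses=393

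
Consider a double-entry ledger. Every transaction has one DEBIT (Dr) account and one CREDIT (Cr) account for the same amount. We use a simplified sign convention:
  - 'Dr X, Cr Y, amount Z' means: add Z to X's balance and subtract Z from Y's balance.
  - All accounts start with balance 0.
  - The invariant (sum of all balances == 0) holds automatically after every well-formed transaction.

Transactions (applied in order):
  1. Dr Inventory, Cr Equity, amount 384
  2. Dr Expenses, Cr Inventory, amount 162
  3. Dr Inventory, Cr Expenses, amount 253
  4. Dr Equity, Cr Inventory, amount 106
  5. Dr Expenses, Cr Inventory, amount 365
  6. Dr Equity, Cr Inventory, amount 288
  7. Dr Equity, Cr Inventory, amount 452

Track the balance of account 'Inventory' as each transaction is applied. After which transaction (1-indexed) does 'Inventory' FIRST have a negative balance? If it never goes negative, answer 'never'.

After txn 1: Inventory=384
After txn 2: Inventory=222
After txn 3: Inventory=475
After txn 4: Inventory=369
After txn 5: Inventory=4
After txn 6: Inventory=-284

Answer: 6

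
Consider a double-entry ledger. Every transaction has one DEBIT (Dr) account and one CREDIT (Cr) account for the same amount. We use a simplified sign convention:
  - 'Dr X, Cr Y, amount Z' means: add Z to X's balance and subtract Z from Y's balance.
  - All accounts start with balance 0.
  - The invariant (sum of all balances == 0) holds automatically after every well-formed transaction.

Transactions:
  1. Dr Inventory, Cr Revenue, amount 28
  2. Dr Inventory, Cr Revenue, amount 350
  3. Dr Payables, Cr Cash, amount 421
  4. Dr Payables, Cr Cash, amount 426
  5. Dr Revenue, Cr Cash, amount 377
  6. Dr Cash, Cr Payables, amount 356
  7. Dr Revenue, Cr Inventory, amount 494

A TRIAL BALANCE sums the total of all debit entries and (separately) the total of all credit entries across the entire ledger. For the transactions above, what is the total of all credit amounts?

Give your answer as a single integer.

Answer: 2452

Derivation:
Txn 1: credit+=28
Txn 2: credit+=350
Txn 3: credit+=421
Txn 4: credit+=426
Txn 5: credit+=377
Txn 6: credit+=356
Txn 7: credit+=494
Total credits = 2452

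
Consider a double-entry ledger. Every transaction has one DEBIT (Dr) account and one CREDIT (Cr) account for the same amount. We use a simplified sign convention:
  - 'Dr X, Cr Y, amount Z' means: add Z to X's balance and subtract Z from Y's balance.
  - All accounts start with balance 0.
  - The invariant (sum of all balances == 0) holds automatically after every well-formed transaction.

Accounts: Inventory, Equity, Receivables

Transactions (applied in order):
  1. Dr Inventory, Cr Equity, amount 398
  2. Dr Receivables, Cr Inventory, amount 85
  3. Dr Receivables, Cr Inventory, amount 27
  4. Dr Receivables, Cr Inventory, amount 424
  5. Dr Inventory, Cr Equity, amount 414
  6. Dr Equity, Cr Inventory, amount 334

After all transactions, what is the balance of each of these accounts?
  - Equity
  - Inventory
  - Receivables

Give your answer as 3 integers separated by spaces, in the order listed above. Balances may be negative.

Answer: -478 -58 536

Derivation:
After txn 1 (Dr Inventory, Cr Equity, amount 398): Equity=-398 Inventory=398
After txn 2 (Dr Receivables, Cr Inventory, amount 85): Equity=-398 Inventory=313 Receivables=85
After txn 3 (Dr Receivables, Cr Inventory, amount 27): Equity=-398 Inventory=286 Receivables=112
After txn 4 (Dr Receivables, Cr Inventory, amount 424): Equity=-398 Inventory=-138 Receivables=536
After txn 5 (Dr Inventory, Cr Equity, amount 414): Equity=-812 Inventory=276 Receivables=536
After txn 6 (Dr Equity, Cr Inventory, amount 334): Equity=-478 Inventory=-58 Receivables=536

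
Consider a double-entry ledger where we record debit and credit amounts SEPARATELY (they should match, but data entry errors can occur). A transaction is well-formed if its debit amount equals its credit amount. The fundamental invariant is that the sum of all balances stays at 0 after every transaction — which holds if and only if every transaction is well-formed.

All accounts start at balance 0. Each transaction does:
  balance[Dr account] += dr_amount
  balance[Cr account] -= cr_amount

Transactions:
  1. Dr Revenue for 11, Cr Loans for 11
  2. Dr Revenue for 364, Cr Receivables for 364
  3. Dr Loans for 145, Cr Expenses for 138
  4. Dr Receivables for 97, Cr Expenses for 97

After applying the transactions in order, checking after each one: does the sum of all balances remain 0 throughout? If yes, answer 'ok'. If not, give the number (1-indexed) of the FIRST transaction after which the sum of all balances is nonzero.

After txn 1: dr=11 cr=11 sum_balances=0
After txn 2: dr=364 cr=364 sum_balances=0
After txn 3: dr=145 cr=138 sum_balances=7
After txn 4: dr=97 cr=97 sum_balances=7

Answer: 3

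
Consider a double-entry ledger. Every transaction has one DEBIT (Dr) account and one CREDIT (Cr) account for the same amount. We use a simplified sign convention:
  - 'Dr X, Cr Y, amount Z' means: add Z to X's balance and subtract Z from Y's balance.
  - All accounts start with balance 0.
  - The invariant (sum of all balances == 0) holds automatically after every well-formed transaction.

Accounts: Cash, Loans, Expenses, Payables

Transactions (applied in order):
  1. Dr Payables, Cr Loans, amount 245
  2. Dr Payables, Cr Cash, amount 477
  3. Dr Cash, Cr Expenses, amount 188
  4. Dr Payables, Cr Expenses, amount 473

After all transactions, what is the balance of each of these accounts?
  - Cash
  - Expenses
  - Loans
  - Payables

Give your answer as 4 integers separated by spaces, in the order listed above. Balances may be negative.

Answer: -289 -661 -245 1195

Derivation:
After txn 1 (Dr Payables, Cr Loans, amount 245): Loans=-245 Payables=245
After txn 2 (Dr Payables, Cr Cash, amount 477): Cash=-477 Loans=-245 Payables=722
After txn 3 (Dr Cash, Cr Expenses, amount 188): Cash=-289 Expenses=-188 Loans=-245 Payables=722
After txn 4 (Dr Payables, Cr Expenses, amount 473): Cash=-289 Expenses=-661 Loans=-245 Payables=1195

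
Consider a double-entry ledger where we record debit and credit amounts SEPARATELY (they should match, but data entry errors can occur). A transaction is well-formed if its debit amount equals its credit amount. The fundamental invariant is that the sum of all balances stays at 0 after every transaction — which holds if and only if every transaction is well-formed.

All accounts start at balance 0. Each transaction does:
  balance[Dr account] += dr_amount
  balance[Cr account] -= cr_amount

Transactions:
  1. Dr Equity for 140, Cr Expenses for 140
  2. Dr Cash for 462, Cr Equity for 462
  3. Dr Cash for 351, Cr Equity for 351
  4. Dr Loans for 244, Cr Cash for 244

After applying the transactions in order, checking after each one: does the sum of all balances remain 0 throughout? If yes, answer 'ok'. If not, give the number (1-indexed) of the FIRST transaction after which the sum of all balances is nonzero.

After txn 1: dr=140 cr=140 sum_balances=0
After txn 2: dr=462 cr=462 sum_balances=0
After txn 3: dr=351 cr=351 sum_balances=0
After txn 4: dr=244 cr=244 sum_balances=0

Answer: ok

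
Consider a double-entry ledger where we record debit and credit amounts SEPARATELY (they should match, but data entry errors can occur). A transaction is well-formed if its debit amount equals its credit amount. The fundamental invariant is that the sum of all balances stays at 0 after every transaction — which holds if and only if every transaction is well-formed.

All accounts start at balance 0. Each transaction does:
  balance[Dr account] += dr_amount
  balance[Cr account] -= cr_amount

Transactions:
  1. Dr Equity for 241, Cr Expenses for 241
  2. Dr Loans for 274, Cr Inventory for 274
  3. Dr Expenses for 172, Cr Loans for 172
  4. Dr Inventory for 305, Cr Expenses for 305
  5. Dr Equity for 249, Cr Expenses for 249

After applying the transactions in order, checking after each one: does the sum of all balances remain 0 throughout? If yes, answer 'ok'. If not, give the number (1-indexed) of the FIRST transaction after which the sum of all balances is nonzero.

After txn 1: dr=241 cr=241 sum_balances=0
After txn 2: dr=274 cr=274 sum_balances=0
After txn 3: dr=172 cr=172 sum_balances=0
After txn 4: dr=305 cr=305 sum_balances=0
After txn 5: dr=249 cr=249 sum_balances=0

Answer: ok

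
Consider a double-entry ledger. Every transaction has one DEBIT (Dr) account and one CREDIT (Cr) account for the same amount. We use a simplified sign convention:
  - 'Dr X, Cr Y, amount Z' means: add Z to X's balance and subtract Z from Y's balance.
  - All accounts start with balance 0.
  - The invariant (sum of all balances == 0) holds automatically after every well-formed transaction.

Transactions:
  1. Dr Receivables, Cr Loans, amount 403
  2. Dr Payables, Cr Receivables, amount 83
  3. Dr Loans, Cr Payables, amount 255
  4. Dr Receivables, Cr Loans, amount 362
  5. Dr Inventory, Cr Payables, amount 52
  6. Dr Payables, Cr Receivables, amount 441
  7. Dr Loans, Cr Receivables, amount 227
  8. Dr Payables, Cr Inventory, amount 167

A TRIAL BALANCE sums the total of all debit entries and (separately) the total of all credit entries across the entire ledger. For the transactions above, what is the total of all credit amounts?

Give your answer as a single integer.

Txn 1: credit+=403
Txn 2: credit+=83
Txn 3: credit+=255
Txn 4: credit+=362
Txn 5: credit+=52
Txn 6: credit+=441
Txn 7: credit+=227
Txn 8: credit+=167
Total credits = 1990

Answer: 1990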